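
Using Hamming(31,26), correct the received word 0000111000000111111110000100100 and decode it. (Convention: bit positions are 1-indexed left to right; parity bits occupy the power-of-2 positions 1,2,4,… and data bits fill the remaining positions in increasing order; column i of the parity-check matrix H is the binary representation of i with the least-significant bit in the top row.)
Syndrome s = H · r^T (mod 2), r = 0000111000000111111110000100100:
  s[0] = (1010101010101010101010101010101)·(0000111000000111111110000100100) mod 2 = 0+0+0+0+1+0+1+0+0+0+0+0+0+0+1+0+1+0+1+0+1+0+0+0+0+0+0+0+1+0+0 mod 2 = 1
  s[1] = (0110011001100110011001100110011)·(0000111000000111111110000100100) mod 2 = 0+0+0+0+0+1+1+0+0+0+0+0+0+1+1+0+0+1+1+0+0+0+0+0+0+1+0+0+0+0+0 mod 2 = 1
  s[2] = (0001111000011110000111100001111)·(0000111000000111111110000100100) mod 2 = 0+0+0+0+1+1+1+0+0+0+0+0+0+1+1+0+0+0+0+1+1+0+0+0+0+0+0+0+1+0+0 mod 2 = 0
  s[3] = (0000000111111110000000011111111)·(0000111000000111111110000100100) mod 2 = 0+0+0+0+0+0+0+0+0+0+0+0+0+1+1+0+0+0+0+0+0+0+0+0+0+1+0+0+1+0+0 mod 2 = 0
  s[4] = (0000000000000001111111111111111)·(0000111000000111111110000100100) mod 2 = 0+0+0+0+0+0+0+0+0+0+0+0+0+0+0+1+1+1+1+1+1+0+0+0+0+1+0+0+1+0+0 mod 2 = 0
Syndrome = 11000
Column 3 of H equals this syndrome → error at bit 3 (1-indexed).
Flip bit 3: 0000111000000111111110000100100 → 0010111000000111111110000100100
Extract data bits at positions {3,5,6,7,9,10,11,12,13,14,15,17,18,19,20,21,22,23,24,25,26,27,28,29,30,31}: 11110000011111110000100100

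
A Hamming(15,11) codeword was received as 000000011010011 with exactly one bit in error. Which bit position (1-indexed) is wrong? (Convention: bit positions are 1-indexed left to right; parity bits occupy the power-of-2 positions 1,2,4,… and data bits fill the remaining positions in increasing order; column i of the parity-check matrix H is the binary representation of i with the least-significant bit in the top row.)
Syndrome s = H · r^T (mod 2), r = 000000011010011:
  s[0] = (101010101010101)·(000000011010011) mod 2 = 0+0+0+0+0+0+0+0+1+0+1+0+0+0+1 mod 2 = 1
  s[1] = (011001100110011)·(000000011010011) mod 2 = 0+0+0+0+0+0+0+0+0+0+1+0+0+1+1 mod 2 = 1
  s[2] = (000111100001111)·(000000011010011) mod 2 = 0+0+0+0+0+0+0+0+0+0+0+0+0+1+1 mod 2 = 0
  s[3] = (000000011111111)·(000000011010011) mod 2 = 0+0+0+0+0+0+0+1+1+0+1+0+0+1+1 mod 2 = 1
Syndrome = 1101
Column i of H is the binary representation of i, so the syndrome is the binary index of the flipped bit.
Read s = 1101 with s[0] as LSB: 1·2^0 + 1·2^1 + 0·2^2 + 1·2^3 = 11.
Error is at bit position 11.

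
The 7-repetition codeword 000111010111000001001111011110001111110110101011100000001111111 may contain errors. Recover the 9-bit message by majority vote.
Split into 7-bit blocks and majority-vote each:
  block 1 = 0001110: 3 ones, 4 zeros → 0
  block 2 = 1011100: 4 ones, 3 zeros → 1
  block 3 = 0001001: 2 ones, 5 zeros → 0
  block 4 = 1110111: 6 ones, 1 zeros → 1
  block 5 = 1000111: 4 ones, 3 zeros → 1
  block 6 = 1110110: 5 ones, 2 zeros → 1
  block 7 = 1010111: 5 ones, 2 zeros → 1
  block 8 = 0000000: 0 ones, 7 zeros → 0
  block 9 = 1111111: 7 ones, 0 zeros → 1
Decoded = 010111101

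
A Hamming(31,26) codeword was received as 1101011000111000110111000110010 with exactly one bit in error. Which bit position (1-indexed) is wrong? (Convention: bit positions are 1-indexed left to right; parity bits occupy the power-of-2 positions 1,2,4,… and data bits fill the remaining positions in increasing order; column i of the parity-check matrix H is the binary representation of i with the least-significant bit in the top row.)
Syndrome s = H · r^T (mod 2), r = 1101011000111000110111000110010:
  s[0] = (1010101010101010101010101010101)·(1101011000111000110111000110010) mod 2 = 1+0+0+0+0+0+1+0+0+0+1+0+1+0+0+0+1+0+0+0+1+0+0+0+0+0+1+0+0+0+0 mod 2 = 1
  s[1] = (0110011001100110011001100110011)·(1101011000111000110111000110010) mod 2 = 0+1+0+0+0+1+1+0+0+0+1+0+0+0+0+0+0+1+0+0+0+1+0+0+0+1+1+0+0+1+0 mod 2 = 1
  s[2] = (0001111000011110000111100001111)·(1101011000111000110111000110010) mod 2 = 0+0+0+1+0+1+1+0+0+0+0+1+1+0+0+0+0+0+0+1+1+1+0+0+0+0+0+0+0+1+0 mod 2 = 1
  s[3] = (0000000111111110000000011111111)·(1101011000111000110111000110010) mod 2 = 0+0+0+0+0+0+0+0+0+0+1+1+1+0+0+0+0+0+0+0+0+0+0+0+0+1+1+0+0+1+0 mod 2 = 0
  s[4] = (0000000000000001111111111111111)·(1101011000111000110111000110010) mod 2 = 0+0+0+0+0+0+0+0+0+0+0+0+0+0+0+0+1+1+0+1+1+1+0+0+0+1+1+0+0+1+0 mod 2 = 0
Syndrome = 11100
Column i of H is the binary representation of i, so the syndrome is the binary index of the flipped bit.
Read s = 11100 with s[0] as LSB: 1·2^0 + 1·2^1 + 1·2^2 + 0·2^3 + 0·2^4 = 7.
Error is at bit position 7.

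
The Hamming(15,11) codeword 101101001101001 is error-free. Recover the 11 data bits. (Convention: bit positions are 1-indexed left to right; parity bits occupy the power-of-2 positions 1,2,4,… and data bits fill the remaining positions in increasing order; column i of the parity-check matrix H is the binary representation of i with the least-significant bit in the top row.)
Parity bits occupy power-of-2 positions; data bits are at positions {3,5,6,7,9,10,11,12,13,14,15} (1-indexed).
Extract: c[3]=1 c[5]=0 c[6]=1 c[7]=0 c[9]=1 c[10]=1 c[11]=0 c[12]=1 c[13]=0 c[14]=0 c[15]=1
Data = 10101101001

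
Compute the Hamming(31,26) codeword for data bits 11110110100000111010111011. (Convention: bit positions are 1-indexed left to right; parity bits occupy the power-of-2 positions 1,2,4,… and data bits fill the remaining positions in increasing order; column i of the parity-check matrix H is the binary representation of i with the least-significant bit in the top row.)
Codeword c = d · G (mod 2), d = 11110110100000111010111011:
  c[0] = d·G[:,0] = (11110110100000111010111011)·(11011010101101010101010101) mod 2 = 1+1+0+1+0+0+1+0+1+0+0+0+0+0+0+1+0+0+0+0+0+1+0+0+0+1 mod 2 = 0
  c[1] = d·G[:,1] = (11110110100000111010111011)·(10110110011011001100110011) mod 2 = 1+0+1+1+0+1+1+0+0+0+0+0+0+0+0+0+1+0+0+0+1+1+0+0+1+1 mod 2 = 0
  c[2] = d·G[:,2] = (11110110100000111010111011)·(10000000000000000000000000) mod 2 = 1+0+0+0+0+0+0+0+0+0+0+0+0+0+0+0+0+0+0+0+0+0+0+0+0+0 mod 2 = 1
  c[3] = d·G[:,3] = (11110110100000111010111011)·(01110001111000111100001111) mod 2 = 0+1+1+1+0+0+0+0+1+0+0+0+0+0+1+1+1+0+0+0+0+0+1+0+1+1 mod 2 = 0
  c[4] = d·G[:,4] = (11110110100000111010111011)·(01000000000000000000000000) mod 2 = 0+1+0+0+0+0+0+0+0+0+0+0+0+0+0+0+0+0+0+0+0+0+0+0+0+0 mod 2 = 1
  c[5] = d·G[:,5] = (11110110100000111010111011)·(00100000000000000000000000) mod 2 = 0+0+1+0+0+0+0+0+0+0+0+0+0+0+0+0+0+0+0+0+0+0+0+0+0+0 mod 2 = 1
  c[6] = d·G[:,6] = (11110110100000111010111011)·(00010000000000000000000000) mod 2 = 0+0+0+1+0+0+0+0+0+0+0+0+0+0+0+0+0+0+0+0+0+0+0+0+0+0 mod 2 = 1
  c[7] = d·G[:,7] = (11110110100000111010111011)·(00001111111000000011111111) mod 2 = 0+0+0+0+0+1+1+0+1+0+0+0+0+0+0+0+0+0+1+0+1+1+1+0+1+1 mod 2 = 1
  c[8] = d·G[:,8] = (11110110100000111010111011)·(00001000000000000000000000) mod 2 = 0+0+0+0+0+0+0+0+0+0+0+0+0+0+0+0+0+0+0+0+0+0+0+0+0+0 mod 2 = 0
  c[9] = d·G[:,9] = (11110110100000111010111011)·(00000100000000000000000000) mod 2 = 0+0+0+0+0+1+0+0+0+0+0+0+0+0+0+0+0+0+0+0+0+0+0+0+0+0 mod 2 = 1
  c[10] = d·G[:,10] = (11110110100000111010111011)·(00000010000000000000000000) mod 2 = 0+0+0+0+0+0+1+0+0+0+0+0+0+0+0+0+0+0+0+0+0+0+0+0+0+0 mod 2 = 1
  c[11] = d·G[:,11] = (11110110100000111010111011)·(00000001000000000000000000) mod 2 = 0+0+0+0+0+0+0+0+0+0+0+0+0+0+0+0+0+0+0+0+0+0+0+0+0+0 mod 2 = 0
  c[12] = d·G[:,12] = (11110110100000111010111011)·(00000000100000000000000000) mod 2 = 0+0+0+0+0+0+0+0+1+0+0+0+0+0+0+0+0+0+0+0+0+0+0+0+0+0 mod 2 = 1
  c[13] = d·G[:,13] = (11110110100000111010111011)·(00000000010000000000000000) mod 2 = 0+0+0+0+0+0+0+0+0+0+0+0+0+0+0+0+0+0+0+0+0+0+0+0+0+0 mod 2 = 0
  c[14] = d·G[:,14] = (11110110100000111010111011)·(00000000001000000000000000) mod 2 = 0+0+0+0+0+0+0+0+0+0+0+0+0+0+0+0+0+0+0+0+0+0+0+0+0+0 mod 2 = 0
  c[15] = d·G[:,15] = (11110110100000111010111011)·(00000000000111111111111111) mod 2 = 0+0+0+0+0+0+0+0+0+0+0+0+0+0+1+1+1+0+1+0+1+1+1+0+1+1 mod 2 = 1
  c[16] = d·G[:,16] = (11110110100000111010111011)·(00000000000100000000000000) mod 2 = 0+0+0+0+0+0+0+0+0+0+0+0+0+0+0+0+0+0+0+0+0+0+0+0+0+0 mod 2 = 0
  c[17] = d·G[:,17] = (11110110100000111010111011)·(00000000000010000000000000) mod 2 = 0+0+0+0+0+0+0+0+0+0+0+0+0+0+0+0+0+0+0+0+0+0+0+0+0+0 mod 2 = 0
  c[18] = d·G[:,18] = (11110110100000111010111011)·(00000000000001000000000000) mod 2 = 0+0+0+0+0+0+0+0+0+0+0+0+0+0+0+0+0+0+0+0+0+0+0+0+0+0 mod 2 = 0
  c[19] = d·G[:,19] = (11110110100000111010111011)·(00000000000000100000000000) mod 2 = 0+0+0+0+0+0+0+0+0+0+0+0+0+0+1+0+0+0+0+0+0+0+0+0+0+0 mod 2 = 1
  c[20] = d·G[:,20] = (11110110100000111010111011)·(00000000000000010000000000) mod 2 = 0+0+0+0+0+0+0+0+0+0+0+0+0+0+0+1+0+0+0+0+0+0+0+0+0+0 mod 2 = 1
  c[21] = d·G[:,21] = (11110110100000111010111011)·(00000000000000001000000000) mod 2 = 0+0+0+0+0+0+0+0+0+0+0+0+0+0+0+0+1+0+0+0+0+0+0+0+0+0 mod 2 = 1
  c[22] = d·G[:,22] = (11110110100000111010111011)·(00000000000000000100000000) mod 2 = 0+0+0+0+0+0+0+0+0+0+0+0+0+0+0+0+0+0+0+0+0+0+0+0+0+0 mod 2 = 0
  c[23] = d·G[:,23] = (11110110100000111010111011)·(00000000000000000010000000) mod 2 = 0+0+0+0+0+0+0+0+0+0+0+0+0+0+0+0+0+0+1+0+0+0+0+0+0+0 mod 2 = 1
  c[24] = d·G[:,24] = (11110110100000111010111011)·(00000000000000000001000000) mod 2 = 0+0+0+0+0+0+0+0+0+0+0+0+0+0+0+0+0+0+0+0+0+0+0+0+0+0 mod 2 = 0
  c[25] = d·G[:,25] = (11110110100000111010111011)·(00000000000000000000100000) mod 2 = 0+0+0+0+0+0+0+0+0+0+0+0+0+0+0+0+0+0+0+0+1+0+0+0+0+0 mod 2 = 1
  c[26] = d·G[:,26] = (11110110100000111010111011)·(00000000000000000000010000) mod 2 = 0+0+0+0+0+0+0+0+0+0+0+0+0+0+0+0+0+0+0+0+0+1+0+0+0+0 mod 2 = 1
  c[27] = d·G[:,27] = (11110110100000111010111011)·(00000000000000000000001000) mod 2 = 0+0+0+0+0+0+0+0+0+0+0+0+0+0+0+0+0+0+0+0+0+0+1+0+0+0 mod 2 = 1
  c[28] = d·G[:,28] = (11110110100000111010111011)·(00000000000000000000000100) mod 2 = 0+0+0+0+0+0+0+0+0+0+0+0+0+0+0+0+0+0+0+0+0+0+0+0+0+0 mod 2 = 0
  c[29] = d·G[:,29] = (11110110100000111010111011)·(00000000000000000000000010) mod 2 = 0+0+0+0+0+0+0+0+0+0+0+0+0+0+0+0+0+0+0+0+0+0+0+0+1+0 mod 2 = 1
  c[30] = d·G[:,30] = (11110110100000111010111011)·(00000000000000000000000001) mod 2 = 0+0+0+0+0+0+0+0+0+0+0+0+0+0+0+0+0+0+0+0+0+0+0+0+0+1 mod 2 = 1
Codeword = 0010111101101001000111010111011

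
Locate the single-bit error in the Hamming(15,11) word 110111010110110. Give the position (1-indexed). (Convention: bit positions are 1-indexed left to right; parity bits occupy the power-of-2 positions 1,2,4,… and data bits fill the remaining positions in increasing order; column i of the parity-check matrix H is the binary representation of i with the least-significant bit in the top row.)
Syndrome s = H · r^T (mod 2), r = 110111010110110:
  s[0] = (101010101010101)·(110111010110110) mod 2 = 1+0+0+0+1+0+0+0+0+0+1+0+1+0+0 mod 2 = 0
  s[1] = (011001100110011)·(110111010110110) mod 2 = 0+1+0+0+0+1+0+0+0+1+1+0+0+1+0 mod 2 = 1
  s[2] = (000111100001111)·(110111010110110) mod 2 = 0+0+0+1+1+1+0+0+0+0+0+0+1+1+0 mod 2 = 1
  s[3] = (000000011111111)·(110111010110110) mod 2 = 0+0+0+0+0+0+0+1+0+1+1+0+1+1+0 mod 2 = 1
Syndrome = 0111
Column i of H is the binary representation of i, so the syndrome is the binary index of the flipped bit.
Read s = 0111 with s[0] as LSB: 0·2^0 + 1·2^1 + 1·2^2 + 1·2^3 = 14.
Error is at bit position 14.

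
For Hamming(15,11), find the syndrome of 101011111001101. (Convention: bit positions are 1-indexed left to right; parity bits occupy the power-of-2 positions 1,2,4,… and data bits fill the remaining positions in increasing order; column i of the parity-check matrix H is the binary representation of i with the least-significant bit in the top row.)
Syndrome s = H · r^T (mod 2), r = 101011111001101:
  s[0] = (101010101010101)·(101011111001101) mod 2 = 1+0+1+0+1+0+1+0+1+0+0+0+1+0+1 mod 2 = 1
  s[1] = (011001100110011)·(101011111001101) mod 2 = 0+0+1+0+0+1+1+0+0+0+0+0+0+0+1 mod 2 = 0
  s[2] = (000111100001111)·(101011111001101) mod 2 = 0+0+0+0+1+1+1+0+0+0+0+1+1+0+1 mod 2 = 0
  s[3] = (000000011111111)·(101011111001101) mod 2 = 0+0+0+0+0+0+0+1+1+0+0+1+1+0+1 mod 2 = 1
Syndrome = 1001
Non-zero syndrome: error at position 9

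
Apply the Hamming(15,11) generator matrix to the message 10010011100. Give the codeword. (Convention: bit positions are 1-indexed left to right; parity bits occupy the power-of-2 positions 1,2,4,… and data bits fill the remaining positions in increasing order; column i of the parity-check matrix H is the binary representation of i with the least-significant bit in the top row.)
Codeword c = d · G (mod 2), d = 10010011100:
  c[0] = d·G[:,0] = (10010011100)·(11011010101) mod 2 = 1+0+0+1+0+0+1+0+1+0+0 mod 2 = 0
  c[1] = d·G[:,1] = (10010011100)·(10110110011) mod 2 = 1+0+0+1+0+0+1+0+0+0+0 mod 2 = 1
  c[2] = d·G[:,2] = (10010011100)·(10000000000) mod 2 = 1+0+0+0+0+0+0+0+0+0+0 mod 2 = 1
  c[3] = d·G[:,3] = (10010011100)·(01110001111) mod 2 = 0+0+0+1+0+0+0+1+1+0+0 mod 2 = 1
  c[4] = d·G[:,4] = (10010011100)·(01000000000) mod 2 = 0+0+0+0+0+0+0+0+0+0+0 mod 2 = 0
  c[5] = d·G[:,5] = (10010011100)·(00100000000) mod 2 = 0+0+0+0+0+0+0+0+0+0+0 mod 2 = 0
  c[6] = d·G[:,6] = (10010011100)·(00010000000) mod 2 = 0+0+0+1+0+0+0+0+0+0+0 mod 2 = 1
  c[7] = d·G[:,7] = (10010011100)·(00001111111) mod 2 = 0+0+0+0+0+0+1+1+1+0+0 mod 2 = 1
  c[8] = d·G[:,8] = (10010011100)·(00001000000) mod 2 = 0+0+0+0+0+0+0+0+0+0+0 mod 2 = 0
  c[9] = d·G[:,9] = (10010011100)·(00000100000) mod 2 = 0+0+0+0+0+0+0+0+0+0+0 mod 2 = 0
  c[10] = d·G[:,10] = (10010011100)·(00000010000) mod 2 = 0+0+0+0+0+0+1+0+0+0+0 mod 2 = 1
  c[11] = d·G[:,11] = (10010011100)·(00000001000) mod 2 = 0+0+0+0+0+0+0+1+0+0+0 mod 2 = 1
  c[12] = d·G[:,12] = (10010011100)·(00000000100) mod 2 = 0+0+0+0+0+0+0+0+1+0+0 mod 2 = 1
  c[13] = d·G[:,13] = (10010011100)·(00000000010) mod 2 = 0+0+0+0+0+0+0+0+0+0+0 mod 2 = 0
  c[14] = d·G[:,14] = (10010011100)·(00000000001) mod 2 = 0+0+0+0+0+0+0+0+0+0+0 mod 2 = 0
Codeword = 011100110011100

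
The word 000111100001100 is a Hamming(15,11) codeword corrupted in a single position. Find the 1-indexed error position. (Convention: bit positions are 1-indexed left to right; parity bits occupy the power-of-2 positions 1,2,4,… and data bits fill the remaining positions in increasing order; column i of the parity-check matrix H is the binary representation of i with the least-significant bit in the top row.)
Syndrome s = H · r^T (mod 2), r = 000111100001100:
  s[0] = (101010101010101)·(000111100001100) mod 2 = 0+0+0+0+1+0+1+0+0+0+0+0+1+0+0 mod 2 = 1
  s[1] = (011001100110011)·(000111100001100) mod 2 = 0+0+0+0+0+1+1+0+0+0+0+0+0+0+0 mod 2 = 0
  s[2] = (000111100001111)·(000111100001100) mod 2 = 0+0+0+1+1+1+1+0+0+0+0+1+1+0+0 mod 2 = 0
  s[3] = (000000011111111)·(000111100001100) mod 2 = 0+0+0+0+0+0+0+0+0+0+0+1+1+0+0 mod 2 = 0
Syndrome = 1000
Column i of H is the binary representation of i, so the syndrome is the binary index of the flipped bit.
Read s = 1000 with s[0] as LSB: 1·2^0 + 0·2^1 + 0·2^2 + 0·2^3 = 1.
Error is at bit position 1.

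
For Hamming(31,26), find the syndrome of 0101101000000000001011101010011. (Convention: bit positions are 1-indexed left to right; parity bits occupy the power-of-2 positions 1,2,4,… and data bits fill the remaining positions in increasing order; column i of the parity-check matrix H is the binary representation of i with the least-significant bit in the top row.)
Syndrome s = H · r^T (mod 2), r = 0101101000000000001011101010011:
  s[0] = (1010101010101010101010101010101)·(0101101000000000001011101010011) mod 2 = 0+0+0+0+1+0+1+0+0+0+0+0+0+0+0+0+0+0+1+0+1+0+1+0+1+0+1+0+0+0+1 mod 2 = 0
  s[1] = (0110011001100110011001100110011)·(0101101000000000001011101010011) mod 2 = 0+1+0+0+0+0+1+0+0+0+0+0+0+0+0+0+0+0+1+0+0+1+1+0+0+0+1+0+0+1+1 mod 2 = 0
  s[2] = (0001111000011110000111100001111)·(0101101000000000001011101010011) mod 2 = 0+0+0+1+1+0+1+0+0+0+0+0+0+0+0+0+0+0+0+0+1+1+1+0+0+0+0+0+0+1+1 mod 2 = 0
  s[3] = (0000000111111110000000011111111)·(0101101000000000001011101010011) mod 2 = 0+0+0+0+0+0+0+0+0+0+0+0+0+0+0+0+0+0+0+0+0+0+0+0+1+0+1+0+0+1+1 mod 2 = 0
  s[4] = (0000000000000001111111111111111)·(0101101000000000001011101010011) mod 2 = 0+0+0+0+0+0+0+0+0+0+0+0+0+0+0+0+0+0+1+0+1+1+1+0+1+0+1+0+0+1+1 mod 2 = 0
Syndrome = 00000
s = 0: no error detected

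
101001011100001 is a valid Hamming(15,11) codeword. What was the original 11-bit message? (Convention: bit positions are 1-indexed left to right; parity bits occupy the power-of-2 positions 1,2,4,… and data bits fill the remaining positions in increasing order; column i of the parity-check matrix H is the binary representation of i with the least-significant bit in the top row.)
Parity bits occupy power-of-2 positions; data bits are at positions {3,5,6,7,9,10,11,12,13,14,15} (1-indexed).
Extract: c[3]=1 c[5]=0 c[6]=1 c[7]=0 c[9]=1 c[10]=1 c[11]=0 c[12]=0 c[13]=0 c[14]=0 c[15]=1
Data = 10101100001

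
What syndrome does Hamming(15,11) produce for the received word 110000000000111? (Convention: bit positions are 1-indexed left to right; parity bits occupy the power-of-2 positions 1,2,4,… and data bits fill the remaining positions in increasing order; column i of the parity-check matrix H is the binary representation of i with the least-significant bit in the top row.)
Syndrome s = H · r^T (mod 2), r = 110000000000111:
  s[0] = (101010101010101)·(110000000000111) mod 2 = 1+0+0+0+0+0+0+0+0+0+0+0+1+0+1 mod 2 = 1
  s[1] = (011001100110011)·(110000000000111) mod 2 = 0+1+0+0+0+0+0+0+0+0+0+0+0+1+1 mod 2 = 1
  s[2] = (000111100001111)·(110000000000111) mod 2 = 0+0+0+0+0+0+0+0+0+0+0+0+1+1+1 mod 2 = 1
  s[3] = (000000011111111)·(110000000000111) mod 2 = 0+0+0+0+0+0+0+0+0+0+0+0+1+1+1 mod 2 = 1
Syndrome = 1111
Non-zero syndrome: error at position 15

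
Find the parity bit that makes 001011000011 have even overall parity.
Sum of data bits: 0+0+1+0+1+1+0+0+0+0+1+1 = 5.
5 mod 2 = 1, so parity bit = 1.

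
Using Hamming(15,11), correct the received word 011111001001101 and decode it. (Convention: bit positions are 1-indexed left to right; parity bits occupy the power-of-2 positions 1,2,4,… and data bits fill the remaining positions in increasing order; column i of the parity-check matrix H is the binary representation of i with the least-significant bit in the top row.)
Syndrome s = H · r^T (mod 2), r = 011111001001101:
  s[0] = (101010101010101)·(011111001001101) mod 2 = 0+0+1+0+1+0+0+0+1+0+0+0+1+0+1 mod 2 = 1
  s[1] = (011001100110011)·(011111001001101) mod 2 = 0+1+1+0+0+1+0+0+0+0+0+0+0+0+1 mod 2 = 0
  s[2] = (000111100001111)·(011111001001101) mod 2 = 0+0+0+1+1+1+0+0+0+0+0+1+1+0+1 mod 2 = 0
  s[3] = (000000011111111)·(011111001001101) mod 2 = 0+0+0+0+0+0+0+0+1+0+0+1+1+0+1 mod 2 = 0
Syndrome = 1000
Column 1 of H equals this syndrome → error at bit 1 (1-indexed).
Flip bit 1: 011111001001101 → 111111001001101
Extract data bits at positions {3,5,6,7,9,10,11,12,13,14,15}: 11101001101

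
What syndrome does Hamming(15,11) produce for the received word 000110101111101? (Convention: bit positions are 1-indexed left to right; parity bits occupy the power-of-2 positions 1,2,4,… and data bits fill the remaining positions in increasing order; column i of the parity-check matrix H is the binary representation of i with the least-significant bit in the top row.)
Syndrome s = H · r^T (mod 2), r = 000110101111101:
  s[0] = (101010101010101)·(000110101111101) mod 2 = 0+0+0+0+1+0+1+0+1+0+1+0+1+0+1 mod 2 = 0
  s[1] = (011001100110011)·(000110101111101) mod 2 = 0+0+0+0+0+0+1+0+0+1+1+0+0+0+1 mod 2 = 0
  s[2] = (000111100001111)·(000110101111101) mod 2 = 0+0+0+1+1+0+1+0+0+0+0+1+1+0+1 mod 2 = 0
  s[3] = (000000011111111)·(000110101111101) mod 2 = 0+0+0+0+0+0+0+0+1+1+1+1+1+0+1 mod 2 = 0
Syndrome = 0000
s = 0: no error detected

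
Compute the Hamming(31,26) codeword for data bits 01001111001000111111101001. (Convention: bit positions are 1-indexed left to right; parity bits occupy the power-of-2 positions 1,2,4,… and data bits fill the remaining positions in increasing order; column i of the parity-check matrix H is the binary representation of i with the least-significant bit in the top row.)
Codeword c = d · G (mod 2), d = 01001111001000111111101001:
  c[0] = d·G[:,0] = (01001111001000111111101001)·(11011010101101010101010101) mod 2 = 0+1+0+0+1+0+1+0+0+0+1+0+0+0+0+1+0+1+0+1+0+0+0+0+0+1 mod 2 = 0
  c[1] = d·G[:,1] = (01001111001000111111101001)·(10110110011011001100110011) mod 2 = 0+0+0+0+0+1+1+0+0+0+1+0+0+0+0+0+1+1+0+0+1+0+0+0+0+1 mod 2 = 1
  c[2] = d·G[:,2] = (01001111001000111111101001)·(10000000000000000000000000) mod 2 = 0+0+0+0+0+0+0+0+0+0+0+0+0+0+0+0+0+0+0+0+0+0+0+0+0+0 mod 2 = 0
  c[3] = d·G[:,3] = (01001111001000111111101001)·(01110001111000111100001111) mod 2 = 0+1+0+0+0+0+0+1+0+0+1+0+0+0+1+1+1+1+0+0+0+0+1+0+0+1 mod 2 = 1
  c[4] = d·G[:,4] = (01001111001000111111101001)·(01000000000000000000000000) mod 2 = 0+1+0+0+0+0+0+0+0+0+0+0+0+0+0+0+0+0+0+0+0+0+0+0+0+0 mod 2 = 1
  c[5] = d·G[:,5] = (01001111001000111111101001)·(00100000000000000000000000) mod 2 = 0+0+0+0+0+0+0+0+0+0+0+0+0+0+0+0+0+0+0+0+0+0+0+0+0+0 mod 2 = 0
  c[6] = d·G[:,6] = (01001111001000111111101001)·(00010000000000000000000000) mod 2 = 0+0+0+0+0+0+0+0+0+0+0+0+0+0+0+0+0+0+0+0+0+0+0+0+0+0 mod 2 = 0
  c[7] = d·G[:,7] = (01001111001000111111101001)·(00001111111000000011111111) mod 2 = 0+0+0+0+1+1+1+1+0+0+1+0+0+0+0+0+0+0+1+1+1+0+1+0+0+1 mod 2 = 0
  c[8] = d·G[:,8] = (01001111001000111111101001)·(00001000000000000000000000) mod 2 = 0+0+0+0+1+0+0+0+0+0+0+0+0+0+0+0+0+0+0+0+0+0+0+0+0+0 mod 2 = 1
  c[9] = d·G[:,9] = (01001111001000111111101001)·(00000100000000000000000000) mod 2 = 0+0+0+0+0+1+0+0+0+0+0+0+0+0+0+0+0+0+0+0+0+0+0+0+0+0 mod 2 = 1
  c[10] = d·G[:,10] = (01001111001000111111101001)·(00000010000000000000000000) mod 2 = 0+0+0+0+0+0+1+0+0+0+0+0+0+0+0+0+0+0+0+0+0+0+0+0+0+0 mod 2 = 1
  c[11] = d·G[:,11] = (01001111001000111111101001)·(00000001000000000000000000) mod 2 = 0+0+0+0+0+0+0+1+0+0+0+0+0+0+0+0+0+0+0+0+0+0+0+0+0+0 mod 2 = 1
  c[12] = d·G[:,12] = (01001111001000111111101001)·(00000000100000000000000000) mod 2 = 0+0+0+0+0+0+0+0+0+0+0+0+0+0+0+0+0+0+0+0+0+0+0+0+0+0 mod 2 = 0
  c[13] = d·G[:,13] = (01001111001000111111101001)·(00000000010000000000000000) mod 2 = 0+0+0+0+0+0+0+0+0+0+0+0+0+0+0+0+0+0+0+0+0+0+0+0+0+0 mod 2 = 0
  c[14] = d·G[:,14] = (01001111001000111111101001)·(00000000001000000000000000) mod 2 = 0+0+0+0+0+0+0+0+0+0+1+0+0+0+0+0+0+0+0+0+0+0+0+0+0+0 mod 2 = 1
  c[15] = d·G[:,15] = (01001111001000111111101001)·(00000000000111111111111111) mod 2 = 0+0+0+0+0+0+0+0+0+0+0+0+0+0+1+1+1+1+1+1+1+0+1+0+0+1 mod 2 = 1
  c[16] = d·G[:,16] = (01001111001000111111101001)·(00000000000100000000000000) mod 2 = 0+0+0+0+0+0+0+0+0+0+0+0+0+0+0+0+0+0+0+0+0+0+0+0+0+0 mod 2 = 0
  c[17] = d·G[:,17] = (01001111001000111111101001)·(00000000000010000000000000) mod 2 = 0+0+0+0+0+0+0+0+0+0+0+0+0+0+0+0+0+0+0+0+0+0+0+0+0+0 mod 2 = 0
  c[18] = d·G[:,18] = (01001111001000111111101001)·(00000000000001000000000000) mod 2 = 0+0+0+0+0+0+0+0+0+0+0+0+0+0+0+0+0+0+0+0+0+0+0+0+0+0 mod 2 = 0
  c[19] = d·G[:,19] = (01001111001000111111101001)·(00000000000000100000000000) mod 2 = 0+0+0+0+0+0+0+0+0+0+0+0+0+0+1+0+0+0+0+0+0+0+0+0+0+0 mod 2 = 1
  c[20] = d·G[:,20] = (01001111001000111111101001)·(00000000000000010000000000) mod 2 = 0+0+0+0+0+0+0+0+0+0+0+0+0+0+0+1+0+0+0+0+0+0+0+0+0+0 mod 2 = 1
  c[21] = d·G[:,21] = (01001111001000111111101001)·(00000000000000001000000000) mod 2 = 0+0+0+0+0+0+0+0+0+0+0+0+0+0+0+0+1+0+0+0+0+0+0+0+0+0 mod 2 = 1
  c[22] = d·G[:,22] = (01001111001000111111101001)·(00000000000000000100000000) mod 2 = 0+0+0+0+0+0+0+0+0+0+0+0+0+0+0+0+0+1+0+0+0+0+0+0+0+0 mod 2 = 1
  c[23] = d·G[:,23] = (01001111001000111111101001)·(00000000000000000010000000) mod 2 = 0+0+0+0+0+0+0+0+0+0+0+0+0+0+0+0+0+0+1+0+0+0+0+0+0+0 mod 2 = 1
  c[24] = d·G[:,24] = (01001111001000111111101001)·(00000000000000000001000000) mod 2 = 0+0+0+0+0+0+0+0+0+0+0+0+0+0+0+0+0+0+0+1+0+0+0+0+0+0 mod 2 = 1
  c[25] = d·G[:,25] = (01001111001000111111101001)·(00000000000000000000100000) mod 2 = 0+0+0+0+0+0+0+0+0+0+0+0+0+0+0+0+0+0+0+0+1+0+0+0+0+0 mod 2 = 1
  c[26] = d·G[:,26] = (01001111001000111111101001)·(00000000000000000000010000) mod 2 = 0+0+0+0+0+0+0+0+0+0+0+0+0+0+0+0+0+0+0+0+0+0+0+0+0+0 mod 2 = 0
  c[27] = d·G[:,27] = (01001111001000111111101001)·(00000000000000000000001000) mod 2 = 0+0+0+0+0+0+0+0+0+0+0+0+0+0+0+0+0+0+0+0+0+0+1+0+0+0 mod 2 = 1
  c[28] = d·G[:,28] = (01001111001000111111101001)·(00000000000000000000000100) mod 2 = 0+0+0+0+0+0+0+0+0+0+0+0+0+0+0+0+0+0+0+0+0+0+0+0+0+0 mod 2 = 0
  c[29] = d·G[:,29] = (01001111001000111111101001)·(00000000000000000000000010) mod 2 = 0+0+0+0+0+0+0+0+0+0+0+0+0+0+0+0+0+0+0+0+0+0+0+0+0+0 mod 2 = 0
  c[30] = d·G[:,30] = (01001111001000111111101001)·(00000000000000000000000001) mod 2 = 0+0+0+0+0+0+0+0+0+0+0+0+0+0+0+0+0+0+0+0+0+0+0+0+0+1 mod 2 = 1
Codeword = 0101100011110011000111111101001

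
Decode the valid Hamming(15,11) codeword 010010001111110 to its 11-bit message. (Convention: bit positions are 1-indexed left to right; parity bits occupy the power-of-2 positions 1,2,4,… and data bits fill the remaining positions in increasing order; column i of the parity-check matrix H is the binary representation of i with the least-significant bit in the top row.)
Parity bits occupy power-of-2 positions; data bits are at positions {3,5,6,7,9,10,11,12,13,14,15} (1-indexed).
Extract: c[3]=0 c[5]=1 c[6]=0 c[7]=0 c[9]=1 c[10]=1 c[11]=1 c[12]=1 c[13]=1 c[14]=1 c[15]=0
Data = 01001111110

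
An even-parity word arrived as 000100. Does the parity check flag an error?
Sum of received bits: 0+0+0+1+0+0 = 1; 1 mod 2 = 1. Result is 1 ≠ 0 → error detected.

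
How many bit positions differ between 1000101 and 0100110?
XOR = 1100011, count of 1s = 4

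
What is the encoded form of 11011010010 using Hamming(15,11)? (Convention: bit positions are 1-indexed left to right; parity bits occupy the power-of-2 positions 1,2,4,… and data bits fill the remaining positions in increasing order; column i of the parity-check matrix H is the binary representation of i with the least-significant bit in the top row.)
Codeword c = d · G (mod 2), d = 11011010010:
  c[0] = d·G[:,0] = (11011010010)·(11011010101) mod 2 = 1+1+0+1+1+0+1+0+0+0+0 mod 2 = 1
  c[1] = d·G[:,1] = (11011010010)·(10110110011) mod 2 = 1+0+0+1+0+0+1+0+0+1+0 mod 2 = 0
  c[2] = d·G[:,2] = (11011010010)·(10000000000) mod 2 = 1+0+0+0+0+0+0+0+0+0+0 mod 2 = 1
  c[3] = d·G[:,3] = (11011010010)·(01110001111) mod 2 = 0+1+0+1+0+0+0+0+0+1+0 mod 2 = 1
  c[4] = d·G[:,4] = (11011010010)·(01000000000) mod 2 = 0+1+0+0+0+0+0+0+0+0+0 mod 2 = 1
  c[5] = d·G[:,5] = (11011010010)·(00100000000) mod 2 = 0+0+0+0+0+0+0+0+0+0+0 mod 2 = 0
  c[6] = d·G[:,6] = (11011010010)·(00010000000) mod 2 = 0+0+0+1+0+0+0+0+0+0+0 mod 2 = 1
  c[7] = d·G[:,7] = (11011010010)·(00001111111) mod 2 = 0+0+0+0+1+0+1+0+0+1+0 mod 2 = 1
  c[8] = d·G[:,8] = (11011010010)·(00001000000) mod 2 = 0+0+0+0+1+0+0+0+0+0+0 mod 2 = 1
  c[9] = d·G[:,9] = (11011010010)·(00000100000) mod 2 = 0+0+0+0+0+0+0+0+0+0+0 mod 2 = 0
  c[10] = d·G[:,10] = (11011010010)·(00000010000) mod 2 = 0+0+0+0+0+0+1+0+0+0+0 mod 2 = 1
  c[11] = d·G[:,11] = (11011010010)·(00000001000) mod 2 = 0+0+0+0+0+0+0+0+0+0+0 mod 2 = 0
  c[12] = d·G[:,12] = (11011010010)·(00000000100) mod 2 = 0+0+0+0+0+0+0+0+0+0+0 mod 2 = 0
  c[13] = d·G[:,13] = (11011010010)·(00000000010) mod 2 = 0+0+0+0+0+0+0+0+0+1+0 mod 2 = 1
  c[14] = d·G[:,14] = (11011010010)·(00000000001) mod 2 = 0+0+0+0+0+0+0+0+0+0+0 mod 2 = 0
Codeword = 101110111010010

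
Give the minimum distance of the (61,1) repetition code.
d_min = 61 (the only two codewords are 0…0 and 1…1, differing in all 61 positions).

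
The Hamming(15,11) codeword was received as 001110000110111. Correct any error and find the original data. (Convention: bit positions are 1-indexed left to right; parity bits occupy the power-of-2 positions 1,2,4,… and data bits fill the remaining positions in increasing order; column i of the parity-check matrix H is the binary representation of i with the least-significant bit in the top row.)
Syndrome s = H · r^T (mod 2), r = 001110000110111:
  s[0] = (101010101010101)·(001110000110111) mod 2 = 0+0+1+0+1+0+0+0+0+0+1+0+1+0+1 mod 2 = 1
  s[1] = (011001100110011)·(001110000110111) mod 2 = 0+0+1+0+0+0+0+0+0+1+1+0+0+1+1 mod 2 = 1
  s[2] = (000111100001111)·(001110000110111) mod 2 = 0+0+0+1+1+0+0+0+0+0+0+0+1+1+1 mod 2 = 1
  s[3] = (000000011111111)·(001110000110111) mod 2 = 0+0+0+0+0+0+0+0+0+1+1+0+1+1+1 mod 2 = 1
Syndrome = 1111
Column 15 of H equals this syndrome → error at bit 15 (1-indexed).
Flip bit 15: 001110000110111 → 001110000110110
Extract data bits at positions {3,5,6,7,9,10,11,12,13,14,15}: 11000110110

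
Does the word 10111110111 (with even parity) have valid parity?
Sum of all bits: 1+0+1+1+1+1+1+0+1+1+1 = 9; 9 mod 2 = 1. Result is 1 → parity error detected.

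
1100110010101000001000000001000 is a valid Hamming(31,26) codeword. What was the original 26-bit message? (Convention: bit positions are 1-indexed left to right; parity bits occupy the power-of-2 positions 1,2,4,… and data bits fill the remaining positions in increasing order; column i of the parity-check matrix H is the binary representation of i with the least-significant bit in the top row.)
Parity bits occupy power-of-2 positions; data bits are at positions {3,5,6,7,9,10,11,12,13,14,15,17,18,19,20,21,22,23,24,25,26,27,28,29,30,31} (1-indexed).
Extract: c[3]=0 c[5]=1 c[6]=1 c[7]=0 c[9]=1 c[10]=0 c[11]=1 c[12]=0 c[13]=1 c[14]=0 c[15]=0 c[17]=0 c[18]=0 c[19]=1 c[20]=0 c[21]=0 c[22]=0 c[23]=0 c[24]=0 c[25]=0 c[26]=0 c[27]=0 c[28]=1 c[29]=0 c[30]=0 c[31]=0
Data = 01101010100001000000001000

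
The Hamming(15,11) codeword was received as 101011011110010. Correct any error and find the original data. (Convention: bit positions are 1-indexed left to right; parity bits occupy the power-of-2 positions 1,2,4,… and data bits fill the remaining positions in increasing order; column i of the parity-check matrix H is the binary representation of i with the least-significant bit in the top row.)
Syndrome s = H · r^T (mod 2), r = 101011011110010:
  s[0] = (101010101010101)·(101011011110010) mod 2 = 1+0+1+0+1+0+0+0+1+0+1+0+0+0+0 mod 2 = 1
  s[1] = (011001100110011)·(101011011110010) mod 2 = 0+0+1+0+0+1+0+0+0+1+1+0+0+1+0 mod 2 = 1
  s[2] = (000111100001111)·(101011011110010) mod 2 = 0+0+0+0+1+1+0+0+0+0+0+0+0+1+0 mod 2 = 1
  s[3] = (000000011111111)·(101011011110010) mod 2 = 0+0+0+0+0+0+0+1+1+1+1+0+0+1+0 mod 2 = 1
Syndrome = 1111
Column 15 of H equals this syndrome → error at bit 15 (1-indexed).
Flip bit 15: 101011011110010 → 101011011110011
Extract data bits at positions {3,5,6,7,9,10,11,12,13,14,15}: 11101110011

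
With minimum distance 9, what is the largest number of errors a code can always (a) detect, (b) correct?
(a) Detection requires d_min ≥ e+1, so e ≤ d_min − 1 = 8.
(b) Correction requires d_min ≥ 2t+1, so t ≤ ⌊(d_min − 1)/2⌋ = ⌊8/2⌋ = 4.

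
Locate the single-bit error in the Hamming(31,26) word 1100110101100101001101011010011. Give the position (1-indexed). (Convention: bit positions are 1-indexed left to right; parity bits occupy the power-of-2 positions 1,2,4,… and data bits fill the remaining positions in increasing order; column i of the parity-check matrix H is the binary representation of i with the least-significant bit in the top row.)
Syndrome s = H · r^T (mod 2), r = 1100110101100101001101011010011:
  s[0] = (1010101010101010101010101010101)·(1100110101100101001101011010011) mod 2 = 1+0+0+0+1+0+0+0+0+0+1+0+0+0+0+0+0+0+1+0+0+0+0+0+1+0+1+0+0+0+1 mod 2 = 1
  s[1] = (0110011001100110011001100110011)·(1100110101100101001101011010011) mod 2 = 0+1+0+0+0+1+0+0+0+1+1+0+0+1+0+0+0+0+1+0+0+1+0+0+0+0+1+0+0+1+1 mod 2 = 0
  s[2] = (0001111000011110000111100001111)·(1100110101100101001101011010011) mod 2 = 0+0+0+0+1+1+0+0+0+0+0+0+0+1+0+0+0+0+0+1+0+1+0+0+0+0+0+0+0+1+1 mod 2 = 1
  s[3] = (0000000111111110000000011111111)·(1100110101100101001101011010011) mod 2 = 0+0+0+0+0+0+0+1+0+1+1+0+0+1+0+0+0+0+0+0+0+0+0+1+1+0+1+0+0+1+1 mod 2 = 1
  s[4] = (0000000000000001111111111111111)·(1100110101100101001101011010011) mod 2 = 0+0+0+0+0+0+0+0+0+0+0+0+0+0+0+1+0+0+1+1+0+1+0+1+1+0+1+0+0+1+1 mod 2 = 1
Syndrome = 10111
Column i of H is the binary representation of i, so the syndrome is the binary index of the flipped bit.
Read s = 10111 with s[0] as LSB: 1·2^0 + 0·2^1 + 1·2^2 + 1·2^3 + 1·2^4 = 29.
Error is at bit position 29.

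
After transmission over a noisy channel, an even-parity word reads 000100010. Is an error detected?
Sum of received bits: 0+0+0+1+0+0+0+1+0 = 2; 2 mod 2 = 0. Result is 0 → no error detected.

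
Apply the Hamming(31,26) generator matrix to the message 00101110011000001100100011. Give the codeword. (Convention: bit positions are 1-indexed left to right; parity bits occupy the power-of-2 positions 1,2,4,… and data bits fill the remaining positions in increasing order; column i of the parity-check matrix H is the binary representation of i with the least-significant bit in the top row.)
Codeword c = d · G (mod 2), d = 00101110011000001100100011:
  c[0] = d·G[:,0] = (00101110011000001100100011)·(11011010101101010101010101) mod 2 = 0+0+0+0+1+0+1+0+0+0+1+0+0+0+0+0+0+1+0+0+0+0+0+0+0+1 mod 2 = 1
  c[1] = d·G[:,1] = (00101110011000001100100011)·(10110110011011001100110011) mod 2 = 0+0+1+0+0+1+1+0+0+1+1+0+0+0+0+0+1+1+0+0+1+0+0+0+1+1 mod 2 = 0
  c[2] = d·G[:,2] = (00101110011000001100100011)·(10000000000000000000000000) mod 2 = 0+0+0+0+0+0+0+0+0+0+0+0+0+0+0+0+0+0+0+0+0+0+0+0+0+0 mod 2 = 0
  c[3] = d·G[:,3] = (00101110011000001100100011)·(01110001111000111100001111) mod 2 = 0+0+1+0+0+0+0+0+0+1+1+0+0+0+0+0+1+1+0+0+0+0+0+0+1+1 mod 2 = 1
  c[4] = d·G[:,4] = (00101110011000001100100011)·(01000000000000000000000000) mod 2 = 0+0+0+0+0+0+0+0+0+0+0+0+0+0+0+0+0+0+0+0+0+0+0+0+0+0 mod 2 = 0
  c[5] = d·G[:,5] = (00101110011000001100100011)·(00100000000000000000000000) mod 2 = 0+0+1+0+0+0+0+0+0+0+0+0+0+0+0+0+0+0+0+0+0+0+0+0+0+0 mod 2 = 1
  c[6] = d·G[:,6] = (00101110011000001100100011)·(00010000000000000000000000) mod 2 = 0+0+0+0+0+0+0+0+0+0+0+0+0+0+0+0+0+0+0+0+0+0+0+0+0+0 mod 2 = 0
  c[7] = d·G[:,7] = (00101110011000001100100011)·(00001111111000000011111111) mod 2 = 0+0+0+0+1+1+1+0+0+1+1+0+0+0+0+0+0+0+0+0+1+0+0+0+1+1 mod 2 = 0
  c[8] = d·G[:,8] = (00101110011000001100100011)·(00001000000000000000000000) mod 2 = 0+0+0+0+1+0+0+0+0+0+0+0+0+0+0+0+0+0+0+0+0+0+0+0+0+0 mod 2 = 1
  c[9] = d·G[:,9] = (00101110011000001100100011)·(00000100000000000000000000) mod 2 = 0+0+0+0+0+1+0+0+0+0+0+0+0+0+0+0+0+0+0+0+0+0+0+0+0+0 mod 2 = 1
  c[10] = d·G[:,10] = (00101110011000001100100011)·(00000010000000000000000000) mod 2 = 0+0+0+0+0+0+1+0+0+0+0+0+0+0+0+0+0+0+0+0+0+0+0+0+0+0 mod 2 = 1
  c[11] = d·G[:,11] = (00101110011000001100100011)·(00000001000000000000000000) mod 2 = 0+0+0+0+0+0+0+0+0+0+0+0+0+0+0+0+0+0+0+0+0+0+0+0+0+0 mod 2 = 0
  c[12] = d·G[:,12] = (00101110011000001100100011)·(00000000100000000000000000) mod 2 = 0+0+0+0+0+0+0+0+0+0+0+0+0+0+0+0+0+0+0+0+0+0+0+0+0+0 mod 2 = 0
  c[13] = d·G[:,13] = (00101110011000001100100011)·(00000000010000000000000000) mod 2 = 0+0+0+0+0+0+0+0+0+1+0+0+0+0+0+0+0+0+0+0+0+0+0+0+0+0 mod 2 = 1
  c[14] = d·G[:,14] = (00101110011000001100100011)·(00000000001000000000000000) mod 2 = 0+0+0+0+0+0+0+0+0+0+1+0+0+0+0+0+0+0+0+0+0+0+0+0+0+0 mod 2 = 1
  c[15] = d·G[:,15] = (00101110011000001100100011)·(00000000000111111111111111) mod 2 = 0+0+0+0+0+0+0+0+0+0+0+0+0+0+0+0+1+1+0+0+1+0+0+0+1+1 mod 2 = 1
  c[16] = d·G[:,16] = (00101110011000001100100011)·(00000000000100000000000000) mod 2 = 0+0+0+0+0+0+0+0+0+0+0+0+0+0+0+0+0+0+0+0+0+0+0+0+0+0 mod 2 = 0
  c[17] = d·G[:,17] = (00101110011000001100100011)·(00000000000010000000000000) mod 2 = 0+0+0+0+0+0+0+0+0+0+0+0+0+0+0+0+0+0+0+0+0+0+0+0+0+0 mod 2 = 0
  c[18] = d·G[:,18] = (00101110011000001100100011)·(00000000000001000000000000) mod 2 = 0+0+0+0+0+0+0+0+0+0+0+0+0+0+0+0+0+0+0+0+0+0+0+0+0+0 mod 2 = 0
  c[19] = d·G[:,19] = (00101110011000001100100011)·(00000000000000100000000000) mod 2 = 0+0+0+0+0+0+0+0+0+0+0+0+0+0+0+0+0+0+0+0+0+0+0+0+0+0 mod 2 = 0
  c[20] = d·G[:,20] = (00101110011000001100100011)·(00000000000000010000000000) mod 2 = 0+0+0+0+0+0+0+0+0+0+0+0+0+0+0+0+0+0+0+0+0+0+0+0+0+0 mod 2 = 0
  c[21] = d·G[:,21] = (00101110011000001100100011)·(00000000000000001000000000) mod 2 = 0+0+0+0+0+0+0+0+0+0+0+0+0+0+0+0+1+0+0+0+0+0+0+0+0+0 mod 2 = 1
  c[22] = d·G[:,22] = (00101110011000001100100011)·(00000000000000000100000000) mod 2 = 0+0+0+0+0+0+0+0+0+0+0+0+0+0+0+0+0+1+0+0+0+0+0+0+0+0 mod 2 = 1
  c[23] = d·G[:,23] = (00101110011000001100100011)·(00000000000000000010000000) mod 2 = 0+0+0+0+0+0+0+0+0+0+0+0+0+0+0+0+0+0+0+0+0+0+0+0+0+0 mod 2 = 0
  c[24] = d·G[:,24] = (00101110011000001100100011)·(00000000000000000001000000) mod 2 = 0+0+0+0+0+0+0+0+0+0+0+0+0+0+0+0+0+0+0+0+0+0+0+0+0+0 mod 2 = 0
  c[25] = d·G[:,25] = (00101110011000001100100011)·(00000000000000000000100000) mod 2 = 0+0+0+0+0+0+0+0+0+0+0+0+0+0+0+0+0+0+0+0+1+0+0+0+0+0 mod 2 = 1
  c[26] = d·G[:,26] = (00101110011000001100100011)·(00000000000000000000010000) mod 2 = 0+0+0+0+0+0+0+0+0+0+0+0+0+0+0+0+0+0+0+0+0+0+0+0+0+0 mod 2 = 0
  c[27] = d·G[:,27] = (00101110011000001100100011)·(00000000000000000000001000) mod 2 = 0+0+0+0+0+0+0+0+0+0+0+0+0+0+0+0+0+0+0+0+0+0+0+0+0+0 mod 2 = 0
  c[28] = d·G[:,28] = (00101110011000001100100011)·(00000000000000000000000100) mod 2 = 0+0+0+0+0+0+0+0+0+0+0+0+0+0+0+0+0+0+0+0+0+0+0+0+0+0 mod 2 = 0
  c[29] = d·G[:,29] = (00101110011000001100100011)·(00000000000000000000000010) mod 2 = 0+0+0+0+0+0+0+0+0+0+0+0+0+0+0+0+0+0+0+0+0+0+0+0+1+0 mod 2 = 1
  c[30] = d·G[:,30] = (00101110011000001100100011)·(00000000000000000000000001) mod 2 = 0+0+0+0+0+0+0+0+0+0+0+0+0+0+0+0+0+0+0+0+0+0+0+0+0+1 mod 2 = 1
Codeword = 1001010011100111000001100100011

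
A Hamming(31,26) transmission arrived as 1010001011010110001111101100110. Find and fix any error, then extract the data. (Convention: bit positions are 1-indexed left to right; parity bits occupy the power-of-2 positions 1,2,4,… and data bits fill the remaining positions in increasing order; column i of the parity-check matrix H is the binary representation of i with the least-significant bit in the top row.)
Syndrome s = H · r^T (mod 2), r = 1010001011010110001111101100110:
  s[0] = (1010101010101010101010101010101)·(1010001011010110001111101100110) mod 2 = 1+0+1+0+0+0+1+0+1+0+0+0+0+0+1+0+0+0+1+0+1+0+1+0+1+0+0+0+1+0+0 mod 2 = 0
  s[1] = (0110011001100110011001100110011)·(1010001011010110001111101100110) mod 2 = 0+0+1+0+0+0+1+0+0+1+0+0+0+1+1+0+0+0+1+0+0+1+1+0+0+1+0+0+0+1+0 mod 2 = 0
  s[2] = (0001111000011110000111100001111)·(1010001011010110001111101100110) mod 2 = 0+0+0+0+0+0+1+0+0+0+0+1+0+1+1+0+0+0+0+1+1+1+1+0+0+0+0+0+1+1+0 mod 2 = 0
  s[3] = (0000000111111110000000011111111)·(1010001011010110001111101100110) mod 2 = 0+0+0+0+0+0+0+0+1+1+0+1+0+1+1+0+0+0+0+0+0+0+0+0+1+1+0+0+1+1+0 mod 2 = 1
  s[4] = (0000000000000001111111111111111)·(1010001011010110001111101100110) mod 2 = 0+0+0+0+0+0+0+0+0+0+0+0+0+0+0+0+0+0+1+1+1+1+1+0+1+1+0+0+1+1+0 mod 2 = 1
Syndrome = 00011
Column 24 of H equals this syndrome → error at bit 24 (1-indexed).
Flip bit 24: 1010001011010110001111101100110 → 1010001011010110001111111100110
Extract data bits at positions {3,5,6,7,9,10,11,12,13,14,15,17,18,19,20,21,22,23,24,25,26,27,28,29,30,31}: 10011101011001111111100110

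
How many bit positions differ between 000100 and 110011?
XOR = 110111, count of 1s = 5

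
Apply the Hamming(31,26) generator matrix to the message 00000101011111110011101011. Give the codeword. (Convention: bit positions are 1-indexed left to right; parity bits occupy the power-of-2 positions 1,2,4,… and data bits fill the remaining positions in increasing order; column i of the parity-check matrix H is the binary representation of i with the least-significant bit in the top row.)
Codeword c = d · G (mod 2), d = 00000101011111110011101011:
  c[0] = d·G[:,0] = (00000101011111110011101011)·(11011010101101010101010101) mod 2 = 0+0+0+0+0+0+0+0+0+0+1+1+0+1+0+1+0+0+0+1+0+0+0+0+0+1 mod 2 = 0
  c[1] = d·G[:,1] = (00000101011111110011101011)·(10110110011011001100110011) mod 2 = 0+0+0+0+0+1+0+0+0+1+1+0+1+1+0+0+0+0+0+0+1+0+0+0+1+1 mod 2 = 0
  c[2] = d·G[:,2] = (00000101011111110011101011)·(10000000000000000000000000) mod 2 = 0+0+0+0+0+0+0+0+0+0+0+0+0+0+0+0+0+0+0+0+0+0+0+0+0+0 mod 2 = 0
  c[3] = d·G[:,3] = (00000101011111110011101011)·(01110001111000111100001111) mod 2 = 0+0+0+0+0+0+0+1+0+1+1+0+0+0+1+1+0+0+0+0+0+0+1+0+1+1 mod 2 = 0
  c[4] = d·G[:,4] = (00000101011111110011101011)·(01000000000000000000000000) mod 2 = 0+0+0+0+0+0+0+0+0+0+0+0+0+0+0+0+0+0+0+0+0+0+0+0+0+0 mod 2 = 0
  c[5] = d·G[:,5] = (00000101011111110011101011)·(00100000000000000000000000) mod 2 = 0+0+0+0+0+0+0+0+0+0+0+0+0+0+0+0+0+0+0+0+0+0+0+0+0+0 mod 2 = 0
  c[6] = d·G[:,6] = (00000101011111110011101011)·(00010000000000000000000000) mod 2 = 0+0+0+0+0+0+0+0+0+0+0+0+0+0+0+0+0+0+0+0+0+0+0+0+0+0 mod 2 = 0
  c[7] = d·G[:,7] = (00000101011111110011101011)·(00001111111000000011111111) mod 2 = 0+0+0+0+0+1+0+1+0+1+1+0+0+0+0+0+0+0+1+1+1+0+1+0+1+1 mod 2 = 0
  c[8] = d·G[:,8] = (00000101011111110011101011)·(00001000000000000000000000) mod 2 = 0+0+0+0+0+0+0+0+0+0+0+0+0+0+0+0+0+0+0+0+0+0+0+0+0+0 mod 2 = 0
  c[9] = d·G[:,9] = (00000101011111110011101011)·(00000100000000000000000000) mod 2 = 0+0+0+0+0+1+0+0+0+0+0+0+0+0+0+0+0+0+0+0+0+0+0+0+0+0 mod 2 = 1
  c[10] = d·G[:,10] = (00000101011111110011101011)·(00000010000000000000000000) mod 2 = 0+0+0+0+0+0+0+0+0+0+0+0+0+0+0+0+0+0+0+0+0+0+0+0+0+0 mod 2 = 0
  c[11] = d·G[:,11] = (00000101011111110011101011)·(00000001000000000000000000) mod 2 = 0+0+0+0+0+0+0+1+0+0+0+0+0+0+0+0+0+0+0+0+0+0+0+0+0+0 mod 2 = 1
  c[12] = d·G[:,12] = (00000101011111110011101011)·(00000000100000000000000000) mod 2 = 0+0+0+0+0+0+0+0+0+0+0+0+0+0+0+0+0+0+0+0+0+0+0+0+0+0 mod 2 = 0
  c[13] = d·G[:,13] = (00000101011111110011101011)·(00000000010000000000000000) mod 2 = 0+0+0+0+0+0+0+0+0+1+0+0+0+0+0+0+0+0+0+0+0+0+0+0+0+0 mod 2 = 1
  c[14] = d·G[:,14] = (00000101011111110011101011)·(00000000001000000000000000) mod 2 = 0+0+0+0+0+0+0+0+0+0+1+0+0+0+0+0+0+0+0+0+0+0+0+0+0+0 mod 2 = 1
  c[15] = d·G[:,15] = (00000101011111110011101011)·(00000000000111111111111111) mod 2 = 0+0+0+0+0+0+0+0+0+0+0+1+1+1+1+1+0+0+1+1+1+0+1+0+1+1 mod 2 = 1
  c[16] = d·G[:,16] = (00000101011111110011101011)·(00000000000100000000000000) mod 2 = 0+0+0+0+0+0+0+0+0+0+0+1+0+0+0+0+0+0+0+0+0+0+0+0+0+0 mod 2 = 1
  c[17] = d·G[:,17] = (00000101011111110011101011)·(00000000000010000000000000) mod 2 = 0+0+0+0+0+0+0+0+0+0+0+0+1+0+0+0+0+0+0+0+0+0+0+0+0+0 mod 2 = 1
  c[18] = d·G[:,18] = (00000101011111110011101011)·(00000000000001000000000000) mod 2 = 0+0+0+0+0+0+0+0+0+0+0+0+0+1+0+0+0+0+0+0+0+0+0+0+0+0 mod 2 = 1
  c[19] = d·G[:,19] = (00000101011111110011101011)·(00000000000000100000000000) mod 2 = 0+0+0+0+0+0+0+0+0+0+0+0+0+0+1+0+0+0+0+0+0+0+0+0+0+0 mod 2 = 1
  c[20] = d·G[:,20] = (00000101011111110011101011)·(00000000000000010000000000) mod 2 = 0+0+0+0+0+0+0+0+0+0+0+0+0+0+0+1+0+0+0+0+0+0+0+0+0+0 mod 2 = 1
  c[21] = d·G[:,21] = (00000101011111110011101011)·(00000000000000001000000000) mod 2 = 0+0+0+0+0+0+0+0+0+0+0+0+0+0+0+0+0+0+0+0+0+0+0+0+0+0 mod 2 = 0
  c[22] = d·G[:,22] = (00000101011111110011101011)·(00000000000000000100000000) mod 2 = 0+0+0+0+0+0+0+0+0+0+0+0+0+0+0+0+0+0+0+0+0+0+0+0+0+0 mod 2 = 0
  c[23] = d·G[:,23] = (00000101011111110011101011)·(00000000000000000010000000) mod 2 = 0+0+0+0+0+0+0+0+0+0+0+0+0+0+0+0+0+0+1+0+0+0+0+0+0+0 mod 2 = 1
  c[24] = d·G[:,24] = (00000101011111110011101011)·(00000000000000000001000000) mod 2 = 0+0+0+0+0+0+0+0+0+0+0+0+0+0+0+0+0+0+0+1+0+0+0+0+0+0 mod 2 = 1
  c[25] = d·G[:,25] = (00000101011111110011101011)·(00000000000000000000100000) mod 2 = 0+0+0+0+0+0+0+0+0+0+0+0+0+0+0+0+0+0+0+0+1+0+0+0+0+0 mod 2 = 1
  c[26] = d·G[:,26] = (00000101011111110011101011)·(00000000000000000000010000) mod 2 = 0+0+0+0+0+0+0+0+0+0+0+0+0+0+0+0+0+0+0+0+0+0+0+0+0+0 mod 2 = 0
  c[27] = d·G[:,27] = (00000101011111110011101011)·(00000000000000000000001000) mod 2 = 0+0+0+0+0+0+0+0+0+0+0+0+0+0+0+0+0+0+0+0+0+0+1+0+0+0 mod 2 = 1
  c[28] = d·G[:,28] = (00000101011111110011101011)·(00000000000000000000000100) mod 2 = 0+0+0+0+0+0+0+0+0+0+0+0+0+0+0+0+0+0+0+0+0+0+0+0+0+0 mod 2 = 0
  c[29] = d·G[:,29] = (00000101011111110011101011)·(00000000000000000000000010) mod 2 = 0+0+0+0+0+0+0+0+0+0+0+0+0+0+0+0+0+0+0+0+0+0+0+0+1+0 mod 2 = 1
  c[30] = d·G[:,30] = (00000101011111110011101011)·(00000000000000000000000001) mod 2 = 0+0+0+0+0+0+0+0+0+0+0+0+0+0+0+0+0+0+0+0+0+0+0+0+0+1 mod 2 = 1
Codeword = 0000000001010111111110011101011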